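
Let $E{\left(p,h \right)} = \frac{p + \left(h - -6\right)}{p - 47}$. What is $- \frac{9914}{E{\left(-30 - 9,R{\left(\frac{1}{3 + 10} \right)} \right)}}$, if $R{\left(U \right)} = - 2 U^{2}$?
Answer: $- \frac{144090076}{5579} \approx -25827.0$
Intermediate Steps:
$E{\left(p,h \right)} = \frac{6 + h + p}{-47 + p}$ ($E{\left(p,h \right)} = \frac{p + \left(h + 6\right)}{-47 + p} = \frac{p + \left(6 + h\right)}{-47 + p} = \frac{6 + h + p}{-47 + p}$)
$- \frac{9914}{E{\left(-30 - 9,R{\left(\frac{1}{3 + 10} \right)} \right)}} = - \frac{9914}{\frac{1}{-47 - 39} \left(6 - 2 \left(\frac{1}{3 + 10}\right)^{2} - 39\right)} = - \frac{9914}{\frac{1}{-47 - 39} \left(6 - 2 \left(\frac{1}{13}\right)^{2} - 39\right)} = - \frac{9914}{\frac{1}{-47 - 39} \left(6 - \frac{2}{169} - 39\right)} = - \frac{9914}{\frac{1}{-86} \left(6 - \frac{2}{169} - 39\right)} = - \frac{9914}{\left(- \frac{1}{86}\right) \left(6 - \frac{2}{169} - 39\right)} = - \frac{9914}{\left(- \frac{1}{86}\right) \left(- \frac{5579}{169}\right)} = - \frac{9914}{\frac{5579}{14534}} = \left(-9914\right) \frac{14534}{5579} = - \frac{144090076}{5579}$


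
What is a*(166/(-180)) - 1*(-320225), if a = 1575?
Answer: 637545/2 ≈ 3.1877e+5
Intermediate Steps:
a*(166/(-180)) - 1*(-320225) = 1575*(166/(-180)) - 1*(-320225) = 1575*(166*(-1/180)) + 320225 = 1575*(-83/90) + 320225 = -2905/2 + 320225 = 637545/2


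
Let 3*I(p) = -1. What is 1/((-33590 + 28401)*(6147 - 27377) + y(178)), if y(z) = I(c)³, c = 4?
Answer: 27/2974386689 ≈ 9.0775e-9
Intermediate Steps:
I(p) = -⅓ (I(p) = (⅓)*(-1) = -⅓)
y(z) = -1/27 (y(z) = (-⅓)³ = -1/27)
1/((-33590 + 28401)*(6147 - 27377) + y(178)) = 1/((-33590 + 28401)*(6147 - 27377) - 1/27) = 1/(-5189*(-21230) - 1/27) = 1/(110162470 - 1/27) = 1/(2974386689/27) = 27/2974386689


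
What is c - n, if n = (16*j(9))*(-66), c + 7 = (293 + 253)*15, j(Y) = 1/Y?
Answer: 24901/3 ≈ 8300.3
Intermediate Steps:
c = 8183 (c = -7 + (293 + 253)*15 = -7 + 546*15 = -7 + 8190 = 8183)
n = -352/3 (n = (16/9)*(-66) = -352/3 ≈ -117.33)
c - n = 8183 - 1*(-352/3) = 8183 + 352/3 = 24901/3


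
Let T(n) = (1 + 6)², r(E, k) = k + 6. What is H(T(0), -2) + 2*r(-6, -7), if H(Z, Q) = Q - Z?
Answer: -53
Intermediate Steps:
r(E, k) = 6 + k
T(n) = 49 (T(n) = 7² = 49)
H(T(0), -2) + 2*r(-6, -7) = (-2 - 1*49) + 2*(6 - 7) = (-2 - 49) + 2*(-1) = -51 - 2 = -53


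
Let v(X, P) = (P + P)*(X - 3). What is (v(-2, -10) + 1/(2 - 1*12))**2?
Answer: 998001/100 ≈ 9980.0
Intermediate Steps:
v(X, P) = 2*P*(-3 + X) (v(X, P) = (2*P)*(-3 + X) = 2*P*(-3 + X))
(v(-2, -10) + 1/(2 - 1*12))**2 = (2*(-10)*(-3 - 2) + 1/(2 - 1*12))**2 = (2*(-10)*(-5) + 1/(2 - 12))**2 = (100 + 1/(-10))**2 = (100 - 1/10)**2 = (999/10)**2 = 998001/100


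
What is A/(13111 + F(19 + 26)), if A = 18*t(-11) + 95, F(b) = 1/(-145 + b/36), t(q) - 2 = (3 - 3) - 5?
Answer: 23575/7538821 ≈ 0.0031271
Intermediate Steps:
t(q) = -3 (t(q) = 2 + ((3 - 3) - 5) = 2 + (0 - 5) = 2 - 5 = -3)
F(b) = 1/(-145 + b/36) (F(b) = 1/(-145 + b*(1/36)) = 1/(-145 + b/36))
A = 41 (A = 18*(-3) + 95 = -54 + 95 = 41)
A/(13111 + F(19 + 26)) = 41/(13111 + 36/(-5220 + (19 + 26))) = 41/(13111 + 36/(-5220 + 45)) = 41/(13111 + 36/(-5175)) = 41/(13111 + 36*(-1/5175)) = 41/(13111 - 4/575) = 41/(7538821/575) = 41*(575/7538821) = 23575/7538821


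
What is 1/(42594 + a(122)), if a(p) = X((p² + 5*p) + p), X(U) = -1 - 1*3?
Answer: 1/42590 ≈ 2.3480e-5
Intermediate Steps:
X(U) = -4 (X(U) = -1 - 3 = -4)
a(p) = -4
1/(42594 + a(122)) = 1/(42594 - 4) = 1/42590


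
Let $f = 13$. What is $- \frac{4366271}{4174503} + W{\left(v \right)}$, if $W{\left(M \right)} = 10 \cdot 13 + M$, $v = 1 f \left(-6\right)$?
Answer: $\frac{212707885}{4174503} \approx 50.954$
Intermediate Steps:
$v = -78$ ($v = 1 \cdot 13 \left(-6\right) = 13 \left(-6\right) = -78$)
$W{\left(M \right)} = 130 + M$
$- \frac{4366271}{4174503} + W{\left(v \right)} = - \frac{4366271}{4174503} + \left(130 - 78\right) = \left(-4366271\right) \frac{1}{4174503} + 52 = - \frac{4366271}{4174503} + 52 = \frac{212707885}{4174503}$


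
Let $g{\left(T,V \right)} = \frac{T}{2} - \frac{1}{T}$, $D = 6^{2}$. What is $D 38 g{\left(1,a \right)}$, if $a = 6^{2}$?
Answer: $-684$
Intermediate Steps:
$D = 36$
$a = 36$
$g{\left(T,V \right)} = \frac{T}{2} - \frac{1}{T}$ ($g{\left(T,V \right)} = T \frac{1}{2} - \frac{1}{T} = \frac{T}{2} - \frac{1}{T}$)
$D 38 g{\left(1,a \right)} = 36 \cdot 38 \left(\frac{1}{2} \cdot 1 - 1^{-1}\right) = 1368 \left(\frac{1}{2} - 1\right) = 1368 \left(- \frac{1}{2}\right) = -684$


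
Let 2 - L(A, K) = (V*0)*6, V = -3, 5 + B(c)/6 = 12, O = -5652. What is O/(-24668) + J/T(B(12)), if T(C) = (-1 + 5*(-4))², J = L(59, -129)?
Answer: 90781/388521 ≈ 0.23366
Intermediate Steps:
B(c) = 42 (B(c) = -30 + 6*12 = -30 + 72 = 42)
L(A, K) = 2 (L(A, K) = 2 - (-3*0)*6 = 2 - 0*6 = 2 - 1*0 = 2 + 0 = 2)
J = 2
T(C) = 441 (T(C) = (-1 - 20)² = (-21)² = 441)
O/(-24668) + J/T(B(12)) = -5652/(-24668) + 2/441 = -5652*(-1/24668) + 2*(1/441) = 1413/6167 + 2/441 = 90781/388521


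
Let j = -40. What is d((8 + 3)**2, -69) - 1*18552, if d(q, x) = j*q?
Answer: -23392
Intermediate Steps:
d(q, x) = -40*q
d((8 + 3)**2, -69) - 1*18552 = -40*(8 + 3)**2 - 1*18552 = -40*11**2 - 18552 = -40*121 - 18552 = -4840 - 18552 = -23392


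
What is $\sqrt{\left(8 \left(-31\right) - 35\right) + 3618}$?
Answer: $\sqrt{3335} \approx 57.749$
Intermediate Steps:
$\sqrt{\left(8 \left(-31\right) - 35\right) + 3618} = \sqrt{\left(-248 - 35\right) + 3618} = \sqrt{-283 + 3618} = \sqrt{3335}$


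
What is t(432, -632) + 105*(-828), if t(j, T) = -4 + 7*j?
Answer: -83920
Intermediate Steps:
t(432, -632) + 105*(-828) = (-4 + 7*432) + 105*(-828) = (-4 + 3024) - 86940 = 3020 - 86940 = -83920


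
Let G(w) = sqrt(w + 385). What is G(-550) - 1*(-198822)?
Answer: 198822 + I*sqrt(165) ≈ 1.9882e+5 + 12.845*I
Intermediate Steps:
G(w) = sqrt(385 + w)
G(-550) - 1*(-198822) = sqrt(385 - 550) - 1*(-198822) = sqrt(-165) + 198822 = I*sqrt(165) + 198822 = 198822 + I*sqrt(165)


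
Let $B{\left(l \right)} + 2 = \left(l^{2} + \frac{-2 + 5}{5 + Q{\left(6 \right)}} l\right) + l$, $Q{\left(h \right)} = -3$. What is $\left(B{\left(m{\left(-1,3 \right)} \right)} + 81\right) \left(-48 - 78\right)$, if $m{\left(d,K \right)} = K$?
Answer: $-12033$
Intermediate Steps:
$B{\left(l \right)} = -2 + l^{2} + \frac{5 l}{2}$ ($B{\left(l \right)} = -2 + \left(\left(l^{2} + \frac{-2 + 5}{5 - 3} l\right) + l\right) = -2 + \left(\left(l^{2} + \frac{3}{2} l\right) + l\right) = -2 + \left(\left(l^{2} + 3 \cdot \frac{1}{2} l\right) + l\right) = -2 + \left(\left(l^{2} + \frac{3 l}{2}\right) + l\right) = -2 + \left(l^{2} + \frac{5 l}{2}\right) = -2 + l^{2} + \frac{5 l}{2}$)
$\left(B{\left(m{\left(-1,3 \right)} \right)} + 81\right) \left(-48 - 78\right) = \left(\left(-2 + 3^{2} + \frac{5}{2} \cdot 3\right) + 81\right) \left(-48 - 78\right) = \left(\left(-2 + 9 + \frac{15}{2}\right) + 81\right) \left(-126\right) = \left(\frac{29}{2} + 81\right) \left(-126\right) = \frac{191}{2} \left(-126\right) = -12033$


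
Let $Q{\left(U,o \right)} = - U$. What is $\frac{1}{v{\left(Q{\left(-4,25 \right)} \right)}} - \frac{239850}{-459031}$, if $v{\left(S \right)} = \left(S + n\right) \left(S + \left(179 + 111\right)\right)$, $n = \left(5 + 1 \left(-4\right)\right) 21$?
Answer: $\frac{1763356531}{3373877850} \approx 0.52265$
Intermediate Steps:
$n = 21$ ($n = \left(5 - 4\right) 21 = 1 \cdot 21 = 21$)
$v{\left(S \right)} = \left(21 + S\right) \left(290 + S\right)$ ($v{\left(S \right)} = \left(S + 21\right) \left(S + \left(179 + 111\right)\right) = \left(21 + S\right) \left(S + 290\right) = \left(21 + S\right) \left(290 + S\right)$)
$\frac{1}{v{\left(Q{\left(-4,25 \right)} \right)}} - \frac{239850}{-459031} = \frac{1}{6090 + \left(\left(-1\right) \left(-4\right)\right)^{2} + 311 \left(\left(-1\right) \left(-4\right)\right)} - \frac{239850}{-459031} = \frac{1}{6090 + 4^{2} + 311 \cdot 4} - 239850 \left(- \frac{1}{459031}\right) = \frac{1}{6090 + 16 + 1244} - - \frac{239850}{459031} = \frac{1}{7350} + \frac{239850}{459031} = \frac{1763356531}{3373877850}$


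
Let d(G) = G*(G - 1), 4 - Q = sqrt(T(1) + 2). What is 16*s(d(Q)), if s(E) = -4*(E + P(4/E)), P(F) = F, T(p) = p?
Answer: -13120/13 + 16576*sqrt(3)/39 ≈ -273.06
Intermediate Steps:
Q = 4 - sqrt(3) (Q = 4 - sqrt(1 + 2) = 4 - sqrt(3) ≈ 2.2679)
d(G) = G*(-1 + G)
s(E) = -16/E - 4*E (s(E) = -4*(E + 4/E) = -16/E - 4*E)
16*s(d(Q)) = 16*(-16*1/((-1 + (4 - sqrt(3)))*(4 - sqrt(3))) - 4*(4 - sqrt(3))*(-1 + (4 - sqrt(3)))) = 16*(-16*1/((3 - sqrt(3))*(4 - sqrt(3))) - 4*(4 - sqrt(3))*(3 - sqrt(3))) = 16*(-16*1/((3 - sqrt(3))*(4 - sqrt(3))) - 4*(3 - sqrt(3))*(4 - sqrt(3))) = 16*(-16/((3 - sqrt(3))*(4 - sqrt(3))) - 4*(3 - sqrt(3))*(4 - sqrt(3))) = -256/((3 - sqrt(3))*(4 - sqrt(3))) - 64*(3 - sqrt(3))*(4 - sqrt(3))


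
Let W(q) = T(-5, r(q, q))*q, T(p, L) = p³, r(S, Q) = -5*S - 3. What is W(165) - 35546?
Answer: -56171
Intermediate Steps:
r(S, Q) = -3 - 5*S
W(q) = -125*q (W(q) = (-5)³*q = -125*q)
W(165) - 35546 = -125*165 - 35546 = -20625 - 35546 = -56171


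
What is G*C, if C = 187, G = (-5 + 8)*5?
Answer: 2805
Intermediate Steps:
G = 15 (G = 3*5 = 15)
G*C = 15*187 = 2805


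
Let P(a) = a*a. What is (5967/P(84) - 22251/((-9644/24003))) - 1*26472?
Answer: 54645376353/1890224 ≈ 28909.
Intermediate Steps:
P(a) = a²
(5967/P(84) - 22251/((-9644/24003))) - 1*26472 = (5967/(84²) - 22251/((-9644/24003))) - 1*26472 = (5967/7056 - 22251/((-9644*1/24003))) - 26472 = (5967*(1/7056) - 22251/(-9644/24003)) - 26472 = (663/784 - 22251*(-24003/9644)) - 26472 = (663/784 + 534090753/9644) - 26472 = 104683386081/1890224 - 26472 = 54645376353/1890224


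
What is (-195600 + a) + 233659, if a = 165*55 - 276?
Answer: 46858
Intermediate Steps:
a = 8799 (a = 9075 - 276 = 8799)
(-195600 + a) + 233659 = (-195600 + 8799) + 233659 = -186801 + 233659 = 46858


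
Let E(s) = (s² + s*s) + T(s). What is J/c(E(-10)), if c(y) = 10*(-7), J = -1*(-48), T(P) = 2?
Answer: -24/35 ≈ -0.68571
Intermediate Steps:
J = 48
E(s) = 2 + 2*s² (E(s) = (s² + s*s) + 2 = (s² + s²) + 2 = 2*s² + 2 = 2 + 2*s²)
c(y) = -70
J/c(E(-10)) = 48/(-70) = 48*(-1/70) = -24/35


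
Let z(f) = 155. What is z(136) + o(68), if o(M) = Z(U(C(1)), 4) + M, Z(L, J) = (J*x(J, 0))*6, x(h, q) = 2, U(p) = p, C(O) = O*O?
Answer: 271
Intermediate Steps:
C(O) = O²
Z(L, J) = 12*J (Z(L, J) = (J*2)*6 = (2*J)*6 = 12*J)
o(M) = 48 + M (o(M) = 12*4 + M = 48 + M)
z(136) + o(68) = 155 + (48 + 68) = 155 + 116 = 271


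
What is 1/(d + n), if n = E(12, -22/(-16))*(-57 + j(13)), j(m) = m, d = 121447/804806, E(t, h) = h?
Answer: -402403/24284658 ≈ -0.016570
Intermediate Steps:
d = 121447/804806 (d = 121447*(1/804806) = 121447/804806 ≈ 0.15090)
n = -121/2 (n = (-22/(-16))*(-57 + 13) = -22*(-1/16)*(-44) = (11/8)*(-44) = -121/2 ≈ -60.500)
1/(d + n) = 1/(121447/804806 - 121/2) = 1/(-24284658/402403) = -402403/24284658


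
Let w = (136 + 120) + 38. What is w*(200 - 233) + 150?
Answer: -9552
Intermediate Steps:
w = 294 (w = 256 + 38 = 294)
w*(200 - 233) + 150 = 294*(200 - 233) + 150 = 294*(-33) + 150 = -9702 + 150 = -9552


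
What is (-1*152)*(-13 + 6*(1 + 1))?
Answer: 152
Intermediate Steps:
(-1*152)*(-13 + 6*(1 + 1)) = -152*(-13 + 6*2) = -152*(-13 + 12) = -152*(-1) = 152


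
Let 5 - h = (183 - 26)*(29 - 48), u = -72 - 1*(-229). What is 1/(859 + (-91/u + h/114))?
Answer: 2983/2638854 ≈ 0.0011304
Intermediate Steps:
u = 157 (u = -72 + 229 = 157)
h = 2988 (h = 5 - (183 - 26)*(29 - 48) = 5 - 157*(-19) = 5 - 1*(-2983) = 5 + 2983 = 2988)
1/(859 + (-91/u + h/114)) = 1/(859 + (-91/157 + 2988/114)) = 1/(859 + (-91*1/157 + 2988*(1/114))) = 1/(859 + (-91/157 + 498/19)) = 1/(859 + 76457/2983) = 1/(2638854/2983) = 2983/2638854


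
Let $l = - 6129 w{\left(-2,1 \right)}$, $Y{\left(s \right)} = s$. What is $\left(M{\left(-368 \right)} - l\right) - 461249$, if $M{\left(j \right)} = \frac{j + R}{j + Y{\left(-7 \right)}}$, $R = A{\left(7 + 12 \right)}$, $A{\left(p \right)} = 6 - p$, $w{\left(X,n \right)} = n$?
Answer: $- \frac{56889873}{125} \approx -4.5512 \cdot 10^{5}$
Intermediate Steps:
$R = -13$ ($R = 6 - \left(7 + 12\right) = 6 - 19 = -13$)
$l = -6129$ ($l = \left(-6129\right) 1 = -6129$)
$M{\left(j \right)} = \frac{-13 + j}{-7 + j}$ ($M{\left(j \right)} = \frac{j - 13}{j - 7} = \frac{-13 + j}{-7 + j}$)
$\left(M{\left(-368 \right)} - l\right) - 461249 = \left(\frac{-13 - 368}{-7 - 368} - -6129\right) - 461249 = \left(\frac{1}{-375} \left(-381\right) + 6129\right) - 461249 = \left(\left(- \frac{1}{375}\right) \left(-381\right) + 6129\right) - 461249 = \left(\frac{127}{125} + 6129\right) - 461249 = \frac{766252}{125} - 461249 = - \frac{56889873}{125}$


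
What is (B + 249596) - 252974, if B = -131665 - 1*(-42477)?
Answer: -92566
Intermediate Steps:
B = -89188 (B = -131665 + 42477 = -89188)
(B + 249596) - 252974 = (-89188 + 249596) - 252974 = 160408 - 252974 = -92566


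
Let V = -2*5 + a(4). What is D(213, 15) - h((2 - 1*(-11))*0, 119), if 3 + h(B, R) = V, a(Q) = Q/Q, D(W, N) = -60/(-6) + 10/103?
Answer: 2276/103 ≈ 22.097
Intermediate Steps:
D(W, N) = 1040/103 (D(W, N) = -60*(-⅙) + 10*(1/103) = 10 + 10/103 = 1040/103)
a(Q) = 1
V = -9 (V = -2*5 + 1 = -10 + 1 = -9)
h(B, R) = -12 (h(B, R) = -3 - 9 = -12)
D(213, 15) - h((2 - 1*(-11))*0, 119) = 1040/103 - 1*(-12) = 1040/103 + 12 = 2276/103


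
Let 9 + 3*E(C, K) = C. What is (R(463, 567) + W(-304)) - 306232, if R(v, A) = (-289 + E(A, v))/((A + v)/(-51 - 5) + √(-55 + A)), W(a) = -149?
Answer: -41725368983/136183 - 1292032*√2/136183 ≈ -3.0641e+5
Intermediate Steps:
E(C, K) = -3 + C/3
R(v, A) = (-292 + A/3)/(√(-55 + A) - A/56 - v/56) (R(v, A) = (-289 + (-3 + A/3))/((A + v)/(-51 - 5) + √(-55 + A)) = (-292 + A/3)/((A + v)/(-56) + √(-55 + A)) = (-292 + A/3)/((A + v)*(-1/56) + √(-55 + A)) = (-292 + A/3)/((-A/56 - v/56) + √(-55 + A)) = (-292 + A/3)/(√(-55 + A) - A/56 - v/56))
(R(463, 567) + W(-304)) - 306232 = ((16352 - 56/3*567)/(567 + 463 - 56*√(-55 + 567)) - 149) - 306232 = ((16352 - 10584)/(567 + 463 - 896*√2) - 149) - 306232 = (5768/(567 + 463 - 896*√2) - 149) - 306232 = (5768/(1030 - 896*√2) - 149) - 306232 = (-149 + 5768/(1030 - 896*√2)) - 306232 = -306381 + 5768/(1030 - 896*√2)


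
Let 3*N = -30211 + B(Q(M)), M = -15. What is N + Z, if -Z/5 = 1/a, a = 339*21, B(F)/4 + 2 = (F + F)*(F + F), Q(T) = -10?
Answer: -67912892/7119 ≈ -9539.7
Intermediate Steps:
B(F) = -8 + 16*F**2 (B(F) = -8 + 4*((F + F)*(F + F)) = -8 + 4*((2*F)*(2*F)) = -8 + 4*(4*F**2) = -8 + 16*F**2)
a = 7119
N = -28619/3 (N = (-30211 + (-8 + 16*(-10)**2))/3 = (-30211 + (-8 + 16*100))/3 = (-30211 + (-8 + 1600))/3 = (-30211 + 1592)/3 = (1/3)*(-28619) = -28619/3 ≈ -9539.7)
Z = -5/7119 ≈ -0.00070235
N + Z = -28619/3 - 5/7119 = -67912892/7119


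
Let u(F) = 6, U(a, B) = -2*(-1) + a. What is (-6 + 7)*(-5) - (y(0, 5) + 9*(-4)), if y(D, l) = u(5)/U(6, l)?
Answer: 121/4 ≈ 30.250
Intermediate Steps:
U(a, B) = 2 + a
y(D, l) = ¾ (y(D, l) = 6/(2 + 6) = 6/8 = 6*(⅛) = ¾)
(-6 + 7)*(-5) - (y(0, 5) + 9*(-4)) = (-6 + 7)*(-5) - (¾ + 9*(-4)) = 1*(-5) - (¾ - 36) = -5 - 1*(-141/4) = -5 + 141/4 = 121/4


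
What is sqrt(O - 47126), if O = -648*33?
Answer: I*sqrt(68510) ≈ 261.74*I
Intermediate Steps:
O = -21384
sqrt(O - 47126) = sqrt(-21384 - 47126) = sqrt(-68510) = I*sqrt(68510)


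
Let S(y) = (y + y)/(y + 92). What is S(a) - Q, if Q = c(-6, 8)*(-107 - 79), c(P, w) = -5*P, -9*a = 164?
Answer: 463099/83 ≈ 5579.5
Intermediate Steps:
a = -164/9 (a = -⅑*164 = -164/9 ≈ -18.222)
S(y) = 2*y/(92 + y) (S(y) = (2*y)/(92 + y) = 2*y/(92 + y))
Q = -5580 (Q = (-5*(-6))*(-107 - 79) = 30*(-186) = -5580)
S(a) - Q = 2*(-164/9)/(92 - 164/9) - 1*(-5580) = 2*(-164/9)/(664/9) + 5580 = 2*(-164/9)*(9/664) + 5580 = -41/83 + 5580 = 463099/83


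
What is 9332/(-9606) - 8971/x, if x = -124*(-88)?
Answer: -94003105/52410336 ≈ -1.7936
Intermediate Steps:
x = 10912
9332/(-9606) - 8971/x = 9332/(-9606) - 8971/10912 = 9332*(-1/9606) - 8971*1/10912 = -4666/4803 - 8971/10912 = -94003105/52410336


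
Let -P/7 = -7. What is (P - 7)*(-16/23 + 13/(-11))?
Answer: -19950/253 ≈ -78.854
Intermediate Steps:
P = 49 (P = -7*(-7) = 49)
(P - 7)*(-16/23 + 13/(-11)) = (49 - 7)*(-16/23 + 13/(-11)) = 42*(-16*1/23 + 13*(-1/11)) = 42*(-16/23 - 13/11) = 42*(-475/253) = -19950/253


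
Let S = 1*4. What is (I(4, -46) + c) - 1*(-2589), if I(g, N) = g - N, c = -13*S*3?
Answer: 2483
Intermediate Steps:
S = 4
c = -156 (c = -13*4*3 = -52*3 = -156)
(I(4, -46) + c) - 1*(-2589) = ((4 - 1*(-46)) - 156) - 1*(-2589) = ((4 + 46) - 156) + 2589 = (50 - 156) + 2589 = -106 + 2589 = 2483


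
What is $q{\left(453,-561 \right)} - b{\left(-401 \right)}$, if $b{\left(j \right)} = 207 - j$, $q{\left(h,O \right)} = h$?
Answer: $-155$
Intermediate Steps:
$q{\left(453,-561 \right)} - b{\left(-401 \right)} = 453 - \left(207 - -401\right) = 453 - \left(207 + 401\right) = 453 - 608 = -155$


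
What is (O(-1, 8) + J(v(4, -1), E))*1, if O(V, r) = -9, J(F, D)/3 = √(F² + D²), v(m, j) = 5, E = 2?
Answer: -9 + 3*√29 ≈ 7.1555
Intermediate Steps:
J(F, D) = 3*√(D² + F²) (J(F, D) = 3*√(F² + D²) = 3*√(D² + F²))
(O(-1, 8) + J(v(4, -1), E))*1 = (-9 + 3*√(2² + 5²))*1 = (-9 + 3*√(4 + 25))*1 = (-9 + 3*√29)*1 = -9 + 3*√29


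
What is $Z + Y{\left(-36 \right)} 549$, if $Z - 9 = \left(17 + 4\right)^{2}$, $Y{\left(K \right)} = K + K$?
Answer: $-39078$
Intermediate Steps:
$Y{\left(K \right)} = 2 K$
$Z = 450$ ($Z = 9 + \left(17 + 4\right)^{2} = 9 + 21^{2} = 9 + 441 = 450$)
$Z + Y{\left(-36 \right)} 549 = 450 + 2 \left(-36\right) 549 = 450 - 39528 = -39078$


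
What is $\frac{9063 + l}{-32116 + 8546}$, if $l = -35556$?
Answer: $\frac{26493}{23570} \approx 1.124$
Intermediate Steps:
$\frac{9063 + l}{-32116 + 8546} = \frac{9063 - 35556}{-32116 + 8546} = - \frac{26493}{-23570} = \left(-26493\right) \left(- \frac{1}{23570}\right) = \frac{26493}{23570}$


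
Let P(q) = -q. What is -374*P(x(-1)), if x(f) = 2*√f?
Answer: 748*I ≈ 748.0*I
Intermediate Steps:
-374*P(x(-1)) = -(-374)*2*√(-1) = -(-374)*2*I = -(-748)*I = 748*I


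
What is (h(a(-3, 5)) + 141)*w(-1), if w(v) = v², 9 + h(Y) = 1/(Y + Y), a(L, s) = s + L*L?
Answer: 3697/28 ≈ 132.04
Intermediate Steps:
a(L, s) = s + L²
h(Y) = -9 + 1/(2*Y) (h(Y) = -9 + 1/(Y + Y) = -9 + 1/(2*Y))
(h(a(-3, 5)) + 141)*w(-1) = ((-9 + 1/(2*(5 + (-3)²))) + 141)*(-1)² = ((-9 + 1/(2*(5 + 9))) + 141)*1 = ((-9 + (½)/14) + 141)*1 = ((-9 + (½)*(1/14)) + 141)*1 = ((-9 + 1/28) + 141)*1 = (-251/28 + 141)*1 = (3697/28)*1 = 3697/28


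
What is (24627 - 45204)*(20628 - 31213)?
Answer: 217807545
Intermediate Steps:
(24627 - 45204)*(20628 - 31213) = -20577*(-10585) = 217807545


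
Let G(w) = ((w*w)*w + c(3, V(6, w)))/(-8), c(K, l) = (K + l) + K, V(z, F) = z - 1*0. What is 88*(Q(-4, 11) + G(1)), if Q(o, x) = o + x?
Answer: 473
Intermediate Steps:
V(z, F) = z (V(z, F) = z + 0 = z)
c(K, l) = l + 2*K
G(w) = -3/2 - w**3/8 (G(w) = ((w*w)*w + (6 + 2*3))/(-8) = (w**2*w + (6 + 6))*(-1/8) = (w**3 + 12)*(-1/8) = (12 + w**3)*(-1/8) = -3/2 - w**3/8)
88*(Q(-4, 11) + G(1)) = 88*((-4 + 11) + (-3/2 - 1/8*1**3)) = 88*(7 + (-3/2 - 1/8*1)) = 88*(7 + (-3/2 - 1/8)) = 88*(7 - 13/8) = 88*(43/8) = 473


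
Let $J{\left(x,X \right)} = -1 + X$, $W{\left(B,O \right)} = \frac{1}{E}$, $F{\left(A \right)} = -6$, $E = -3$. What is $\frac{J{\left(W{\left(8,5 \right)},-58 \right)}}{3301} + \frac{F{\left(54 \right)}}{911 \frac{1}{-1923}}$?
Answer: $\frac{38033189}{3007211} \approx 12.647$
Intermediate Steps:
$W{\left(B,O \right)} = - \frac{1}{3}$ ($W{\left(B,O \right)} = \frac{1}{-3} = - \frac{1}{3}$)
$\frac{J{\left(W{\left(8,5 \right)},-58 \right)}}{3301} + \frac{F{\left(54 \right)}}{911 \frac{1}{-1923}} = \frac{-1 - 58}{3301} - \frac{6}{911 \frac{1}{-1923}} = \left(-59\right) \frac{1}{3301} - \frac{6}{911 \left(- \frac{1}{1923}\right)} = - \frac{59}{3301} - \frac{6}{- \frac{911}{1923}} = - \frac{59}{3301} - - \frac{11538}{911} = - \frac{59}{3301} + \frac{11538}{911} = \frac{38033189}{3007211}$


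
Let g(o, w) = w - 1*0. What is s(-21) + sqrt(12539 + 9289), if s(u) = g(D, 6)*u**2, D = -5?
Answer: 2646 + 2*sqrt(5457) ≈ 2793.7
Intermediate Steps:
g(o, w) = w (g(o, w) = w + 0 = w)
s(u) = 6*u**2
s(-21) + sqrt(12539 + 9289) = 6*(-21)**2 + sqrt(12539 + 9289) = 6*441 + sqrt(21828) = 2646 + 2*sqrt(5457)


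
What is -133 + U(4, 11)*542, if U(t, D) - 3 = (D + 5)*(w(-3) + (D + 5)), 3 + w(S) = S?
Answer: 88213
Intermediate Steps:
w(S) = -3 + S
U(t, D) = 3 + (-1 + D)*(5 + D) (U(t, D) = 3 + (D + 5)*((-3 - 3) + (D + 5)) = 3 + (5 + D)*(-6 + (5 + D)) = 3 + (5 + D)*(-1 + D) = 3 + (-1 + D)*(5 + D))
-133 + U(4, 11)*542 = -133 + (-2 + 11² + 4*11)*542 = -133 + (-2 + 121 + 44)*542 = -133 + 163*542 = -133 + 88346 = 88213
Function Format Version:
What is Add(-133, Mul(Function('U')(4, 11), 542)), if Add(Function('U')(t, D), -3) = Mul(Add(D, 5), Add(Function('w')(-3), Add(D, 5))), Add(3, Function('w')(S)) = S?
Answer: 88213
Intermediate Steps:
Function('w')(S) = Add(-3, S)
Function('U')(t, D) = Add(3, Mul(Add(-1, D), Add(5, D))) (Function('U')(t, D) = Add(3, Mul(Add(D, 5), Add(Add(-3, -3), Add(D, 5)))) = Add(3, Mul(Add(5, D), Add(-6, Add(5, D)))) = Add(3, Mul(Add(5, D), Add(-1, D))) = Add(3, Mul(Add(-1, D), Add(5, D))))
Add(-133, Mul(Function('U')(4, 11), 542)) = Add(-133, Mul(Add(-2, Pow(11, 2), Mul(4, 11)), 542)) = Add(-133, Mul(Add(-2, 121, 44), 542)) = Add(-133, Mul(163, 542)) = Add(-133, 88346) = 88213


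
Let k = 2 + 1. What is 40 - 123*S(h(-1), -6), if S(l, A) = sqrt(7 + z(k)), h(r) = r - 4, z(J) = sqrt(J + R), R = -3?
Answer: 40 - 123*sqrt(7) ≈ -285.43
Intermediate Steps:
k = 3
z(J) = sqrt(-3 + J) (z(J) = sqrt(J - 3) = sqrt(-3 + J))
h(r) = -4 + r
S(l, A) = sqrt(7) (S(l, A) = sqrt(7 + sqrt(-3 + 3)) = sqrt(7 + sqrt(0)) = sqrt(7 + 0) = sqrt(7))
40 - 123*S(h(-1), -6) = 40 - 123*sqrt(7)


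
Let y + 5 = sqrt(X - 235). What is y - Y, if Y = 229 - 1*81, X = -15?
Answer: -153 + 5*I*sqrt(10) ≈ -153.0 + 15.811*I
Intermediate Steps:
y = -5 + 5*I*sqrt(10) (y = -5 + sqrt(-15 - 235) = -5 + sqrt(-250) = -5 + 5*I*sqrt(10) ≈ -5.0 + 15.811*I)
Y = 148 (Y = 229 - 81 = 148)
y - Y = (-5 + 5*I*sqrt(10)) - 1*148 = (-5 + 5*I*sqrt(10)) - 148 = -153 + 5*I*sqrt(10)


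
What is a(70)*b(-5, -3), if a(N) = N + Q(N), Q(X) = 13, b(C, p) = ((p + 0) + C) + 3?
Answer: -415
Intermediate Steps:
b(C, p) = 3 + C + p (b(C, p) = (p + C) + 3 = (C + p) + 3 = 3 + C + p)
a(N) = 13 + N (a(N) = N + 13 = 13 + N)
a(70)*b(-5, -3) = (13 + 70)*(3 - 5 - 3) = 83*(-5) = -415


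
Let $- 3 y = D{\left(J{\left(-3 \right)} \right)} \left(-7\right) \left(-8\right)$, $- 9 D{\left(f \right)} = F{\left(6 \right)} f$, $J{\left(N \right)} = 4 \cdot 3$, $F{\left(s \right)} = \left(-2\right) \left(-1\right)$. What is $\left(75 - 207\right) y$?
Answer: $- \frac{19712}{3} \approx -6570.7$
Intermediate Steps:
$F{\left(s \right)} = 2$
$J{\left(N \right)} = 12$
$D{\left(f \right)} = - \frac{2 f}{9}$
$y = \frac{448}{9}$ ($y = - \frac{\left(- \frac{2}{9}\right) 12 \left(-7\right) \left(-8\right)}{3} = - \frac{\left(- \frac{8}{3}\right) \left(-7\right) \left(-8\right)}{3} = - \frac{\frac{56}{3} \left(-8\right)}{3} = \left(- \frac{1}{3}\right) \left(- \frac{448}{3}\right) = \frac{448}{9} \approx 49.778$)
$\left(75 - 207\right) y = \left(75 - 207\right) \frac{448}{9} = \left(-132\right) \frac{448}{9} = - \frac{19712}{3}$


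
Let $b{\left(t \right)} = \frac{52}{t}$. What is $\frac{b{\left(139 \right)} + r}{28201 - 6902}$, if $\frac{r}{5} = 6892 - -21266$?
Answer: $\frac{19569862}{2960561} \approx 6.6102$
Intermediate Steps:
$r = 140790$ ($r = 5 \left(6892 - -21266\right) = 5 \left(6892 + 21266\right) = 5 \cdot 28158 = 140790$)
$\frac{b{\left(139 \right)} + r}{28201 - 6902} = \frac{\frac{52}{139} + 140790}{28201 - 6902} = \frac{52 \cdot \frac{1}{139} + 140790}{21299} = \left(\frac{52}{139} + 140790\right) \frac{1}{21299} = \frac{19569862}{139} \cdot \frac{1}{21299} = \frac{19569862}{2960561}$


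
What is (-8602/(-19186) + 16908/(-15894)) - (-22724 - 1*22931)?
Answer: 1160162691610/25411857 ≈ 45654.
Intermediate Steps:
(-8602/(-19186) + 16908/(-15894)) - (-22724 - 1*22931) = (-8602*(-1/19186) + 16908*(-1/15894)) - (-22724 - 22931) = (4301/9593 - 2818/2649) - 1*(-45655) = -15639725/25411857 + 45655 = 1160162691610/25411857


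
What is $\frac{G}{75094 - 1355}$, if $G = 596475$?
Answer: $\frac{596475}{73739} \approx 8.089$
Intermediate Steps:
$\frac{G}{75094 - 1355} = \frac{596475}{75094 - 1355} = \frac{596475}{73739}$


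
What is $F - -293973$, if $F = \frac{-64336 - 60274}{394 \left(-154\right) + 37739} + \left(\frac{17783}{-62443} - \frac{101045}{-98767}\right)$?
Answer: $\frac{41586157877358744329}{141459538572797} \approx 2.9398 \cdot 10^{5}$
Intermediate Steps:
$F = \frac{872944497891848}{141459538572797}$ ($F = - \frac{124610}{-60676 + 37739} + \left(17783 \left(- \frac{1}{62443}\right) - - \frac{101045}{98767}\right) = - \frac{124610}{-22937} + \left(- \frac{17783}{62443} + \frac{101045}{98767}\right) = \left(-124610\right) \left(- \frac{1}{22937}\right) + \frac{4553179374}{6167307781} = \frac{124610}{22937} + \frac{4553179374}{6167307781} = \frac{872944497891848}{141459538572797} \approx 6.171$)
$F - -293973 = \frac{872944497891848}{141459538572797} - -293973 = \frac{872944497891848}{141459538572797} + 293973 = \frac{41586157877358744329}{141459538572797}$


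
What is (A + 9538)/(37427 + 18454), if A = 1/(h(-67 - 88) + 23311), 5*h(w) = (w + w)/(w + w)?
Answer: 1111711133/6513265836 ≈ 0.17068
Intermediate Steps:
h(w) = ⅕ (h(w) = ((w + w)/(w + w))/5 = ((2*w)/((2*w)))/5 = ((2*w)*(1/(2*w)))/5 = (⅕)*1 = ⅕)
A = 5/116556 (A = 1/(⅕ + 23311) = 1/(116556/5) = 5/116556 ≈ 4.2898e-5)
(A + 9538)/(37427 + 18454) = (5/116556 + 9538)/(37427 + 18454) = (1111711133/116556)/55881 = (1111711133/116556)*(1/55881) = 1111711133/6513265836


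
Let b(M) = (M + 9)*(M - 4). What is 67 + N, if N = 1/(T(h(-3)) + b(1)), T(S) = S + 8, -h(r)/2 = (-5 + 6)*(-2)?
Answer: 1205/18 ≈ 66.944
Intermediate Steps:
h(r) = 4 (h(r) = -2*(-5 + 6)*(-2) = -2*(-2) = 4)
T(S) = 8 + S
b(M) = (-4 + M)*(9 + M) (b(M) = (9 + M)*(-4 + M) = (-4 + M)*(9 + M))
N = -1/18 (N = 1/((8 + 4) + (-36 + 1² + 5*1)) = 1/(12 + (-36 + 1 + 5)) = 1/(12 - 30) = 1/(-18) = -1/18 ≈ -0.055556)
67 + N = 67 - 1/18 = 1205/18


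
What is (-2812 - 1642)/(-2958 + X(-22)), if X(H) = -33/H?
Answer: 8908/5913 ≈ 1.5065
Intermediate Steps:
(-2812 - 1642)/(-2958 + X(-22)) = (-2812 - 1642)/(-2958 - 33/(-22)) = -4454/(-2958 - 33*(-1/22)) = -4454/(-2958 + 3/2) = -4454/(-5913/2) = -4454*(-2/5913) = 8908/5913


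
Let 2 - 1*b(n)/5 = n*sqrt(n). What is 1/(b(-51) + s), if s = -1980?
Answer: -394/1439435 - 51*I*sqrt(51)/1439435 ≈ -0.00027372 - 0.00025302*I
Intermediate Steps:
b(n) = 10 - 5*n**(3/2) (b(n) = 10 - 5*n*sqrt(n) = 10 - 5*n**(3/2))
1/(b(-51) + s) = 1/((10 - (-255)*I*sqrt(51)) - 1980) = 1/((10 + 255*I*sqrt(51)) - 1980) = 1/(-1970 + 255*I*sqrt(51))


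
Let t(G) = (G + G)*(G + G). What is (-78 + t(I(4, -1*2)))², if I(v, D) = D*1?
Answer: 3844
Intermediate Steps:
I(v, D) = D
t(G) = 4*G² (t(G) = (2*G)*(2*G) = 4*G²)
(-78 + t(I(4, -1*2)))² = (-78 + 4*(-1*2)²)² = (-78 + 4*(-2)²)² = (-78 + 4*4)² = (-78 + 16)² = (-62)² = 3844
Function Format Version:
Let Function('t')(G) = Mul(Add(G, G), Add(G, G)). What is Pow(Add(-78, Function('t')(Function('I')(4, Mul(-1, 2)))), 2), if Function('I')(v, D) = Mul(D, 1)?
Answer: 3844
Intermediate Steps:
Function('I')(v, D) = D
Function('t')(G) = Mul(4, Pow(G, 2)) (Function('t')(G) = Mul(Mul(2, G), Mul(2, G)) = Mul(4, Pow(G, 2)))
Pow(Add(-78, Function('t')(Function('I')(4, Mul(-1, 2)))), 2) = Pow(Add(-78, Mul(4, Pow(Mul(-1, 2), 2))), 2) = Pow(Add(-78, Mul(4, Pow(-2, 2))), 2) = Pow(Add(-78, Mul(4, 4)), 2) = Pow(Add(-78, 16), 2) = Pow(-62, 2) = 3844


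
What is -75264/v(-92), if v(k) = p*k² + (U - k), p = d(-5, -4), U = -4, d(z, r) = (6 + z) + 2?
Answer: -192/65 ≈ -2.9538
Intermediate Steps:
d(z, r) = 8 + z
p = 3 (p = 8 - 5 = 3)
v(k) = -4 - k + 3*k² (v(k) = 3*k² + (-4 - k) = -4 - k + 3*k²)
-75264/v(-92) = -75264/(-4 - 1*(-92) + 3*(-92)²) = -75264/(-4 + 92 + 3*8464) = -75264/(-4 + 92 + 25392) = -75264/25480 = -75264*1/25480 = -192/65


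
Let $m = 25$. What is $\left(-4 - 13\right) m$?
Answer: $-425$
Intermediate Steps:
$\left(-4 - 13\right) m = \left(-4 - 13\right) 25 = \left(-17\right) 25 = -425$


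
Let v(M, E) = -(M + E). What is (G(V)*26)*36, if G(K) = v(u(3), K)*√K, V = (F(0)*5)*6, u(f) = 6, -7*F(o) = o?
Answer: 0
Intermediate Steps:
F(o) = -o/7
v(M, E) = -E - M (v(M, E) = -(E + M) = -E - M)
V = 0 (V = (-⅐*0*5)*6 = (0*5)*6 = 0*6 = 0)
G(K) = √K*(-6 - K) (G(K) = (-K - 1*6)*√K = (-K - 6)*√K = (-6 - K)*√K = √K*(-6 - K))
(G(V)*26)*36 = ((√0*(-6 - 1*0))*26)*36 = ((0*(-6 + 0))*26)*36 = ((0*(-6))*26)*36 = (0*26)*36 = 0*36 = 0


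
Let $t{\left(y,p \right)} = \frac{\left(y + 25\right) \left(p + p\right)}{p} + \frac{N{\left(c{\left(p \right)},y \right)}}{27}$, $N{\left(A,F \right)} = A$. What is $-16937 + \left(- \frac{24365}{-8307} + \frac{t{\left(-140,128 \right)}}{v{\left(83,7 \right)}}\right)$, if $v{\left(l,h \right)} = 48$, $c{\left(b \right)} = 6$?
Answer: $- \frac{1688532719}{99684} \approx -16939.0$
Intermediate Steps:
$t{\left(y,p \right)} = \frac{452}{9} + 2 y$ ($t{\left(y,p \right)} = \frac{\left(y + 25\right) \left(p + p\right)}{p} + \frac{6}{27} = \frac{\left(25 + y\right) 2 p}{p} + 6 \cdot \frac{1}{27} = \frac{2 p \left(25 + y\right)}{p} + \frac{2}{9} = \left(50 + 2 y\right) + \frac{2}{9} = \frac{452}{9} + 2 y$)
$-16937 + \left(- \frac{24365}{-8307} + \frac{t{\left(-140,128 \right)}}{v{\left(83,7 \right)}}\right) = -16937 + \left(- \frac{24365}{-8307} + \frac{\frac{452}{9} + 2 \left(-140\right)}{48}\right) = -16937 + \left(\left(-24365\right) \left(- \frac{1}{8307}\right) + \left(\frac{452}{9} - 280\right) \frac{1}{48}\right) = -16937 + \left(\frac{24365}{8307} - \frac{517}{108}\right) = -16937 - \frac{184811}{99684} = - \frac{1688532719}{99684}$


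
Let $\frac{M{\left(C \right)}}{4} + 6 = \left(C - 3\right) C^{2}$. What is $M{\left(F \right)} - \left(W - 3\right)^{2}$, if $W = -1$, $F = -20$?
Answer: $-36840$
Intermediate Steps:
$M{\left(C \right)} = -24 + 4 C^{2} \left(-3 + C\right)$ ($M{\left(C \right)} = -24 + 4 \left(C - 3\right) C^{2} = -24 + 4 \left(-3 + C\right) C^{2} = -24 + 4 C^{2} \left(-3 + C\right)$)
$M{\left(F \right)} - \left(W - 3\right)^{2} = \left(-24 - 12 \left(-20\right)^{2} + 4 \left(-20\right)^{3}\right) - \left(-1 - 3\right)^{2} = \left(-24 - 4800 + 4 \left(-8000\right)\right) - \left(-4\right)^{2} = \left(-24 - 4800 - 32000\right) - 16 = -36824 - 16 = -36840$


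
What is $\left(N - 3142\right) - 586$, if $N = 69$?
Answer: $-3659$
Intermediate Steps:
$\left(N - 3142\right) - 586 = \left(69 - 3142\right) - 586 = -3073 - 586 = -3659$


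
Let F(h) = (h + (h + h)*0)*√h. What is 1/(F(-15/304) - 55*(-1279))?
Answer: 395261014016/27804636030956195 + 3648*I*√285/27804636030956195 ≈ 1.4216e-5 + 2.2149e-12*I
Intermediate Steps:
F(h) = h^(3/2) (F(h) = (h + (2*h)*0)*√h = (h + 0)*√h = h*√h = h^(3/2))
1/(F(-15/304) - 55*(-1279)) = 1/((-15/304)^(3/2) - 55*(-1279)) = 1/((-15*1/304)^(3/2) + 70345) = 1/((-15/304)^(3/2) + 70345) = 1/(-15*I*√285/23104 + 70345) = 1/(70345 - 15*I*√285/23104)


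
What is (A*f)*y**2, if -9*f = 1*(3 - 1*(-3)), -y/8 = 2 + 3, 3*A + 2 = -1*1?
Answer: 3200/3 ≈ 1066.7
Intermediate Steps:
A = -1 (A = -2/3 + (-1*1)/3 = -2/3 + (1/3)*(-1) = -2/3 - 1/3 = -1)
y = -40 (y = -8*(2 + 3) = -8*5 = -40)
f = -2/3 (f = -(3 - 1*(-3))/9 = -(3 + 3)/9 = -6/9 = -1/9*6 = -2/3 ≈ -0.66667)
(A*f)*y**2 = -1*(-2/3)*(-40)**2 = (2/3)*1600 = 3200/3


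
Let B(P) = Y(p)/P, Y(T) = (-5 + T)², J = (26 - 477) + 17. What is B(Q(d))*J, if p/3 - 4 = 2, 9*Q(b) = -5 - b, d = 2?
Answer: 94302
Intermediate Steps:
Q(b) = -5/9 - b/9 (Q(b) = (-5 - b)/9 = -5/9 - b/9)
p = 18 (p = 12 + 3*2 = 12 + 6 = 18)
J = -434 (J = -451 + 17 = -434)
B(P) = 169/P (B(P) = (-5 + 18)²/P = 13²/P = 169/P)
B(Q(d))*J = (169/(-5/9 - ⅑*2))*(-434) = (169/(-5/9 - 2/9))*(-434) = (169/(-7/9))*(-434) = (169*(-9/7))*(-434) = -1521/7*(-434) = 94302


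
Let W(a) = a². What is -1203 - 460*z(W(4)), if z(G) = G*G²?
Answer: -1885363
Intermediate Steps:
z(G) = G³
-1203 - 460*z(W(4)) = -1203 - 460*(4²)³ = -1203 - 460*16³ = -1203 - 460*4096 = -1203 - 1884160 = -1885363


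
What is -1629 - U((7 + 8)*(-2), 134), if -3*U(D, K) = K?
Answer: -4753/3 ≈ -1584.3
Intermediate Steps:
U(D, K) = -K/3
-1629 - U((7 + 8)*(-2), 134) = -1629 - (-1)*134/3 = -1629 - 1*(-134/3) = -1629 + 134/3 = -4753/3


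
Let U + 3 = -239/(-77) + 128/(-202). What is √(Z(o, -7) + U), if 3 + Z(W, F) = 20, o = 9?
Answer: √996148153/7777 ≈ 4.0583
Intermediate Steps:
Z(W, F) = 17 (Z(W, F) = -3 + 20 = 17)
U = -4120/7777 (U = -3 + (-239/(-77) + 128/(-202)) = -3 + (-239*(-1/77) + 128*(-1/202)) = -3 + (239/77 - 64/101) = -3 + 19211/7777 = -4120/7777 ≈ -0.52977)
√(Z(o, -7) + U) = √(17 - 4120/7777) = √(128089/7777) = √996148153/7777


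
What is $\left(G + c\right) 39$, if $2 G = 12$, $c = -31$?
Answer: $-975$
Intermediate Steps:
$G = 6$ ($G = \frac{1}{2} \cdot 12 = 6$)
$\left(G + c\right) 39 = \left(6 - 31\right) 39 = \left(-25\right) 39 = -975$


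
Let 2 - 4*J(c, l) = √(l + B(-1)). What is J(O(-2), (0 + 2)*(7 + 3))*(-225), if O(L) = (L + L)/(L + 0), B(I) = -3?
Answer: -225/2 + 225*√17/4 ≈ 119.42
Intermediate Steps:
O(L) = 2 (O(L) = (2*L)/L = 2)
J(c, l) = ½ - √(-3 + l)/4 (J(c, l) = ½ - √(l - 3)/4 = ½ - √(-3 + l)/4)
J(O(-2), (0 + 2)*(7 + 3))*(-225) = (½ - √(-3 + (0 + 2)*(7 + 3))/4)*(-225) = (½ - √(-3 + 2*10)/4)*(-225) = (½ - √(-3 + 20)/4)*(-225) = (½ - √17/4)*(-225) = -225/2 + 225*√17/4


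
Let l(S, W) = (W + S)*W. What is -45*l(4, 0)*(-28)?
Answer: 0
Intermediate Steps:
l(S, W) = W*(S + W) (l(S, W) = (S + W)*W = W*(S + W))
-45*l(4, 0)*(-28) = -0*(4 + 0)*(-28) = -0*4*(-28) = -45*0*(-28) = 0*(-28) = 0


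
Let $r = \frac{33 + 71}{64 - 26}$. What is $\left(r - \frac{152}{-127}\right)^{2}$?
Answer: $\frac{90098064}{5822569} \approx 15.474$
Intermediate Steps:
$r = \frac{52}{19}$ ($r = \frac{104}{38} = 104 \cdot \frac{1}{38} = \frac{52}{19} \approx 2.7368$)
$\left(r - \frac{152}{-127}\right)^{2} = \left(\frac{52}{19} - \frac{152}{-127}\right)^{2} = \left(\frac{52}{19} - - \frac{152}{127}\right)^{2} = \left(\frac{52}{19} + \frac{152}{127}\right)^{2} = \left(\frac{9492}{2413}\right)^{2} = \frac{90098064}{5822569}$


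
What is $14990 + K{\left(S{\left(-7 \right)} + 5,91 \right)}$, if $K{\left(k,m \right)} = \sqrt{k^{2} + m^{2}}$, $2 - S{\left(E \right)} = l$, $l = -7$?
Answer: $14990 + 7 \sqrt{173} \approx 15082.0$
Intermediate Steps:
$S{\left(E \right)} = 9$ ($S{\left(E \right)} = 2 - -7 = 2 + 7 = 9$)
$14990 + K{\left(S{\left(-7 \right)} + 5,91 \right)} = 14990 + \sqrt{\left(9 + 5\right)^{2} + 91^{2}} = 14990 + \sqrt{14^{2} + 8281} = 14990 + \sqrt{196 + 8281} = 14990 + \sqrt{8477} = 14990 + 7 \sqrt{173}$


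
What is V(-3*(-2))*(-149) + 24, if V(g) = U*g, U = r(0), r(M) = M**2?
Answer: 24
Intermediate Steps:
U = 0 (U = 0**2 = 0)
V(g) = 0 (V(g) = 0*g = 0)
V(-3*(-2))*(-149) + 24 = 0*(-149) + 24 = 0 + 24 = 24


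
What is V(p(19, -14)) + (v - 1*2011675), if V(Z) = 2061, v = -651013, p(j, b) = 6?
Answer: -2660627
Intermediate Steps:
V(p(19, -14)) + (v - 1*2011675) = 2061 + (-651013 - 1*2011675) = 2061 + (-651013 - 2011675) = 2061 - 2662688 = -2660627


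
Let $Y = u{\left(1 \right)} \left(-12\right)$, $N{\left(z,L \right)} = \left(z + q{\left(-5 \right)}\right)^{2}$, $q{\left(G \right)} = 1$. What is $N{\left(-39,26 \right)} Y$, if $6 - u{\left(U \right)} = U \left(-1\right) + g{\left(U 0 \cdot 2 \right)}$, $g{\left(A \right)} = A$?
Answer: $-121296$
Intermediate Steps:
$u{\left(U \right)} = 6 + U$ ($u{\left(U \right)} = 6 - \left(U \left(-1\right) + U 0 \cdot 2\right) = 6 - \left(- U + 0 \cdot 2\right) = 6 - \left(- U + 0\right) = 6 - - U = 6 + U$)
$N{\left(z,L \right)} = \left(1 + z\right)^{2}$ ($N{\left(z,L \right)} = \left(z + 1\right)^{2} = \left(1 + z\right)^{2}$)
$Y = -84$ ($Y = \left(6 + 1\right) \left(-12\right) = 7 \left(-12\right) = -84$)
$N{\left(-39,26 \right)} Y = \left(1 - 39\right)^{2} \left(-84\right) = \left(-38\right)^{2} \left(-84\right) = 1444 \left(-84\right) = -121296$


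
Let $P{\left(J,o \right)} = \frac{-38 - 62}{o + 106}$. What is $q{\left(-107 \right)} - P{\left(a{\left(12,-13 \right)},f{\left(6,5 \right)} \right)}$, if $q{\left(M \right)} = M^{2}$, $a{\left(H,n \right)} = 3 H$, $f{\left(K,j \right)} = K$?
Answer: $\frac{320597}{28} \approx 11450.0$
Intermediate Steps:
$P{\left(J,o \right)} = - \frac{100}{106 + o}$
$q{\left(-107 \right)} - P{\left(a{\left(12,-13 \right)},f{\left(6,5 \right)} \right)} = \left(-107\right)^{2} - - \frac{100}{106 + 6} = 11449 - - \frac{100}{112} = 11449 - \left(-100\right) \frac{1}{112} = 11449 - - \frac{25}{28} = 11449 + \frac{25}{28} = \frac{320597}{28}$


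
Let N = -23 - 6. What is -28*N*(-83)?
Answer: -67396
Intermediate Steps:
N = -29
-28*N*(-83) = -28*(-29)*(-83) = 812*(-83) = -67396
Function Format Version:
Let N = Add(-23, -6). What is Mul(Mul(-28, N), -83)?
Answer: -67396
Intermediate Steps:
N = -29
Mul(Mul(-28, N), -83) = Mul(Mul(-28, -29), -83) = Mul(812, -83) = -67396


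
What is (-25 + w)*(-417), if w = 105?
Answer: -33360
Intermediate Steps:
(-25 + w)*(-417) = (-25 + 105)*(-417) = 80*(-417) = -33360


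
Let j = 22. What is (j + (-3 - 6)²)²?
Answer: 10609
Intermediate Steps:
(j + (-3 - 6)²)² = (22 + (-3 - 6)²)² = (22 + (-9)²)² = (22 + 81)² = 103² = 10609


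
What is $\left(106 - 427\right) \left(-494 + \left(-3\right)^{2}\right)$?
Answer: $155685$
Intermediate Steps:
$\left(106 - 427\right) \left(-494 + \left(-3\right)^{2}\right) = - 321 \left(-494 + 9\right) = \left(-321\right) \left(-485\right) = 155685$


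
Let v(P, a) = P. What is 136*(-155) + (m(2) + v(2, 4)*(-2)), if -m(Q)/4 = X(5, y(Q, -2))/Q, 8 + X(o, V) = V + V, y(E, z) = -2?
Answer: -21060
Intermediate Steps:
X(o, V) = -8 + 2*V (X(o, V) = -8 + (V + V) = -8 + 2*V)
m(Q) = 48/Q (m(Q) = -4*(-8 + 2*(-2))/Q = -4*(-8 - 4)/Q = -(-48)/Q = 48/Q)
136*(-155) + (m(2) + v(2, 4)*(-2)) = 136*(-155) + (48/2 + 2*(-2)) = -21080 + (48*(½) - 4) = -21080 + (24 - 4) = -21080 + 20 = -21060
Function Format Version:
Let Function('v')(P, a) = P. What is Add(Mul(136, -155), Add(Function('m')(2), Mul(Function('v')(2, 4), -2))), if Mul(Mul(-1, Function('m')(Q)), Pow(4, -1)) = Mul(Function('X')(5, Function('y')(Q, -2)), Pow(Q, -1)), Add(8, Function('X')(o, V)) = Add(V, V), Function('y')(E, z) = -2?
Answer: -21060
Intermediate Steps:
Function('X')(o, V) = Add(-8, Mul(2, V)) (Function('X')(o, V) = Add(-8, Add(V, V)) = Add(-8, Mul(2, V)))
Function('m')(Q) = Mul(48, Pow(Q, -1)) (Function('m')(Q) = Mul(-4, Mul(Add(-8, Mul(2, -2)), Pow(Q, -1))) = Mul(-4, Mul(Add(-8, -4), Pow(Q, -1))) = Mul(-4, Mul(-12, Pow(Q, -1))) = Mul(48, Pow(Q, -1)))
Add(Mul(136, -155), Add(Function('m')(2), Mul(Function('v')(2, 4), -2))) = Add(Mul(136, -155), Add(Mul(48, Pow(2, -1)), Mul(2, -2))) = Add(-21080, Add(Mul(48, Rational(1, 2)), -4)) = Add(-21080, Add(24, -4)) = Add(-21080, 20) = -21060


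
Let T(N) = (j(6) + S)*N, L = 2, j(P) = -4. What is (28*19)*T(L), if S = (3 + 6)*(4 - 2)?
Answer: 14896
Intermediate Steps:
S = 18 (S = 9*2 = 18)
T(N) = 14*N (T(N) = (-4 + 18)*N = 14*N)
(28*19)*T(L) = (28*19)*(14*2) = 532*28 = 14896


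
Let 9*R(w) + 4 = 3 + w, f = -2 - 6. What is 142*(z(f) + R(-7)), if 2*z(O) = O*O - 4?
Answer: 37204/9 ≈ 4133.8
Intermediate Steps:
f = -8
z(O) = -2 + O²/2 (z(O) = (O*O - 4)/2 = (O² - 4)/2 = (-4 + O²)/2 = -2 + O²/2)
R(w) = -⅑ + w/9 (R(w) = -4/9 + (3 + w)/9 = -4/9 + (⅓ + w/9) = -⅑ + w/9)
142*(z(f) + R(-7)) = 142*((-2 + (½)*(-8)²) + (-⅑ + (⅑)*(-7))) = 142*((-2 + (½)*64) + (-⅑ - 7/9)) = 142*((-2 + 32) - 8/9) = 142*(30 - 8/9) = 142*(262/9) = 37204/9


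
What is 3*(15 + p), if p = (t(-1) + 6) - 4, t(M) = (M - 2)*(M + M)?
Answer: 69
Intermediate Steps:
t(M) = 2*M*(-2 + M) (t(M) = (-2 + M)*(2*M) = 2*M*(-2 + M))
p = 8 (p = (2*(-1)*(-2 - 1) + 6) - 4 = (2*(-1)*(-3) + 6) - 4 = (6 + 6) - 4 = 12 - 4 = 8)
3*(15 + p) = 3*(15 + 8) = 3*23 = 69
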